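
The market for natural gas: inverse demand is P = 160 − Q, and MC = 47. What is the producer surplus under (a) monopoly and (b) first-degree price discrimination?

Monopoly: PS = 3192.25; Perfect PD: PS = 6384.5

A monopolist chooses Q where MR = MC. MR = 160 − 2Q; setting this equal to 47 gives Q = 56.5 and P = 103.5.
PS = (103.5 − 47)·56.5 = 3192.25.
Under first-degree price discrimination the firm charges each unit its demand price and produces up to where P = MC, i.e. Q = 113. Consumer surplus is zero; producer surplus equals total surplus.
PS = ½·(160 − 47)·113 = 6384.5.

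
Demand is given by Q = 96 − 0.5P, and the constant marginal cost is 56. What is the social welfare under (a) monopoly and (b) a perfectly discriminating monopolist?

Inverting demand: P = 192 − 2Q.
A monopolist chooses Q where MR = MC. MR = 192 − 4Q; setting this equal to 56 gives Q = 34 and P = 124.
CS = ½·(192 − 124)·34 = 1156; PS = (124 − 56)·34 = 2312; TS = 3468.
Under first-degree price discrimination the firm charges each unit its demand price and produces up to where P = MC, i.e. Q = 68. Consumer surplus is zero; producer surplus equals total surplus.
TS = 4624 (equal to competitive TS).

Monopoly: TS = 3468; Perfect PD: TS = 4624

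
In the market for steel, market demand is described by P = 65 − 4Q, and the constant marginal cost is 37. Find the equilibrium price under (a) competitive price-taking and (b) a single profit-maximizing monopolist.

Under competition P = MC = 37, so Q = (65 − 37)/4 = 7.
Monopoly sets MR = MC: 65 − 8Q = 37 ⇒ Q = 3.5, P = 65 − 4·3.5 = 51.

Competition: P = 37; Monopoly: P = 51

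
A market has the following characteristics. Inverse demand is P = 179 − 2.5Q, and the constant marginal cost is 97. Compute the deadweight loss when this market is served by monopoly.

Perfect competition: P = MC = 97, so 179 − 2.5Q = 97 and Q = 32.8.
A monopolist chooses Q where MR = MC. MR = 179 − 5Q; setting this equal to 97 gives Q = 16.4 and P = 138.
DWL is the triangle between Q = 16.4 and Q = 32.8: ½·(32.8 − 16.4)·(138 − 97) = 336.2.

DWL = 336.2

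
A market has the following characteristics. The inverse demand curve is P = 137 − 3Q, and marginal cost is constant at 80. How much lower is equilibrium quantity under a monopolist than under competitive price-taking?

Under competition P = MC = 80, so Q = (137 − 80)/3 = 19.
Monopoly sets MR = MC: 137 − 6Q = 80 ⇒ Q = 9.5, P = 137 − 3·9.5 = 108.5.
Change in equilibrium quantity: 9.5 − 19 = −9.5.

Q falls by 9.5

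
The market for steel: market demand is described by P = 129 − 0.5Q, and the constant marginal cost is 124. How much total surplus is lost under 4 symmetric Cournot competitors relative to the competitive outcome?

DWL = 1

Under competition P = MC = 124, so Q = (129 − 124)/0.5 = 10.
In a 4-firm Cournot equilibrium, symmetry and the first-order condition give q = (129 − 124)/(2.5) = 2. So Q = 8 and P = 125.
DWL is the triangle between Q = 8 and Q = 10: ½·(10 − 8)·(125 − 124) = 1.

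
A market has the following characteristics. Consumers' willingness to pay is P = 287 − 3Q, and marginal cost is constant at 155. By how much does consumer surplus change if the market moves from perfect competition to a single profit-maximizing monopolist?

CS falls by 2178

Under competition P = MC = 155, so Q = (287 − 155)/3 = 44.
CS = ½·(287 − 155)·44 = 2904.
A monopolist chooses Q where MR = MC. MR = 287 − 6Q; setting this equal to 155 gives Q = 22 and P = 221.
CS = ½·(287 − 221)·22 = 726.
Change in consumer surplus: 726 − 2904 = −2178.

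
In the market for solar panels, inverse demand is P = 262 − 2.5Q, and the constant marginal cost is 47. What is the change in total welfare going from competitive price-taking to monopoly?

Total welfare falls by 2311.25

Competitive firms price at marginal cost: P = 47, giving Q = 86.
CS = ½·(262 − 47)·86 = 9245; PS = (47 − 47)·86 = 0; TS = 9245.
The monopolist equates marginal revenue to marginal cost: 262 − 5Q = 47, so Q = 43. From demand, P = 154.5.
CS = ½·(262 − 154.5)·43 = 2311.25; PS = (154.5 − 47)·43 = 4622.5; TS = 6933.75.
Change in total welfare: 6933.75 − 9245 = −2311.25.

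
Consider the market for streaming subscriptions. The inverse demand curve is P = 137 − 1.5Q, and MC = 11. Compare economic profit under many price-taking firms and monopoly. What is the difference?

Perfect competition: P = MC = 11, so 137 − 1.5Q = 11 and Q = 84.
Profit = (11 − 11)·84 = 0.
The monopolist equates marginal revenue to marginal cost: 137 − 3Q = 11, so Q = 42. From demand, P = 74.
Profit = (74 − 11)·42 = 2646.
Change in economic profit: 2646 − 0 = 2646.

Economic profit rises by 2646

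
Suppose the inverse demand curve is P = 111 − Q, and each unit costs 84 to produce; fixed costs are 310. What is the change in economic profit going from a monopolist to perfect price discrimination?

π rises by 182.25

A monopolist chooses Q where MR = MC. MR = 111 − 2Q; setting this equal to 84 gives Q = 13.5 and P = 97.5.
Profit = (97.5 − 84)·13.5 − 310 = −127.75.
A perfectly discriminating monopolist sells every unit with P(Q) ≥ MC(Q), so output equals the competitive quantity Q = 27. Each buyer pays their reservation price, so CS = 0 and the firm captures all surplus.
PS equals the full surplus area, 364.5. Profit = 364.5 − 310 = 54.5.
Change in economic profit: 54.5 − −127.75 = 182.25.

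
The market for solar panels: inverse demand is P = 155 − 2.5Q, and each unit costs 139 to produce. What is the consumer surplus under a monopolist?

CS = 12.8

Monopoly sets MR = MC: 155 − 5Q = 139 ⇒ Q = 3.2, P = 155 − 2.5·3.2 = 147.
CS = ½·(155 − 147)·3.2 = 12.8.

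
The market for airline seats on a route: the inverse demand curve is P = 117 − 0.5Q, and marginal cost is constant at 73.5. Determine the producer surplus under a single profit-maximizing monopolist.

PS = 946.125

The monopolist equates marginal revenue to marginal cost: 117 − Q = 73.5, so Q = 43.5. From demand, P = 95.25.
PS = (95.25 − 73.5)·43.5 = 946.125.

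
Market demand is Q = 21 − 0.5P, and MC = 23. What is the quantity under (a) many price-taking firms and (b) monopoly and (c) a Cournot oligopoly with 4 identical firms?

Competition: Q = 9.5; Monopoly: Q = 4.75; Cournot: Q = 7.6

Inverting demand: P = 42 − 2Q.
Competitive firms price at marginal cost: P = 23, giving Q = 9.5.
A monopolist chooses Q where MR = MC. MR = 42 − 4Q; setting this equal to 23 gives Q = 4.75 and P = 32.5.
In a 4-firm Cournot equilibrium, symmetry and the first-order condition give q = (42 − 23)/(10) = 1.9. So Q = 7.6 and P = 26.8.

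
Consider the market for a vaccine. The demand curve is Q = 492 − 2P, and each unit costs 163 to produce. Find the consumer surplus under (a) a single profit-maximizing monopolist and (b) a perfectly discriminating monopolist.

Monopoly: CS = 1722.25; Perfect PD: CS = 0

Inverting demand: P = 246 − 0.5Q.
A monopolist chooses Q where MR = MC. MR = 246 − Q; setting this equal to 163 gives Q = 83 and P = 204.5.
CS = ½·(246 − 204.5)·83 = 1722.25.
With perfect price discrimination, output is the efficient level Q = 166 (where demand meets MC), but every buyer pays their willingness to pay: CS = 0 and PS = total surplus.
CS = 0.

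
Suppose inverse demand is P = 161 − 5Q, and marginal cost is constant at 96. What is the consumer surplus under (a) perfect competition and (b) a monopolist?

Competitive firms price at marginal cost: P = 96, giving Q = 13.
CS = ½·(161 − 96)·13 = 422.5.
The monopolist equates marginal revenue to marginal cost: 161 − 10Q = 96, so Q = 6.5. From demand, P = 128.5.
CS = ½·(161 − 128.5)·6.5 = 105.625.

Competition: CS = 422.5; Monopoly: CS = 105.625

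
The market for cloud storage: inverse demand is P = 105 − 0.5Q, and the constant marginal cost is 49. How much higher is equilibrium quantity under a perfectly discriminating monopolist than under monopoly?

Equilibrium quantity rises by 56

A monopolist chooses Q where MR = MC. MR = 105 − Q; setting this equal to 49 gives Q = 56 and P = 77.
A perfectly discriminating monopolist sells every unit with P(Q) ≥ MC(Q), so output equals the competitive quantity Q = 112. Each buyer pays their reservation price, so CS = 0 and the firm captures all surplus.
Change in equilibrium quantity: 112 − 56 = 56.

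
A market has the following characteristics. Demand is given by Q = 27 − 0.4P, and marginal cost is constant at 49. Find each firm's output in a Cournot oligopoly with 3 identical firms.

q_i = 1.85

Inverting demand: P = 67.5 − 2.5Q.
In a 3-firm Cournot equilibrium, symmetry and the first-order condition give q = (67.5 − 49)/(10) = 1.85. So Q = 5.55 and P = 53.625.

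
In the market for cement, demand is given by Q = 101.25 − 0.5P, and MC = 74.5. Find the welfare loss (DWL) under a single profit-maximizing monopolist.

Inverting demand: P = 202.5 − 2Q.
Perfect competition: P = MC = 74.5, so 202.5 − 2Q = 74.5 and Q = 64.
A monopolist chooses Q where MR = MC. MR = 202.5 − 4Q; setting this equal to 74.5 gives Q = 32 and P = 138.5.
DWL is the triangle between Q = 32 and Q = 64: ½·(64 − 32)·(138.5 − 74.5) = 1024.

DWL = 1024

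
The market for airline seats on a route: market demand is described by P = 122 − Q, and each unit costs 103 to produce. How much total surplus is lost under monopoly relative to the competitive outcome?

DWL = 45.125

Perfect competition: P = MC = 103, so 122 − Q = 103 and Q = 19.
A monopolist chooses Q where MR = MC. MR = 122 − 2Q; setting this equal to 103 gives Q = 9.5 and P = 112.5.
DWL is the triangle between Q = 9.5 and Q = 19: ½·(19 − 9.5)·(112.5 − 103) = 45.125.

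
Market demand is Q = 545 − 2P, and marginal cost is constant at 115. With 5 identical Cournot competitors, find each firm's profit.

π_i = 1378.125

Inverting demand: P = 272.5 − 0.5Q.
With 5 symmetric Cournot firms, each firm's FOC gives 272.5 − 3q = 115, so q = 52.5, Q = 5·52.5 = 262.5, and P = 141.25.
Each firm's profit = (141.25 − 115)·52.5 = 1378.125.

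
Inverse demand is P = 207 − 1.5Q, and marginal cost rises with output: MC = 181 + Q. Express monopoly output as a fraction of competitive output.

Q_m/Q_c = 0.625

Monopoly sets MR = MC: 207 − 3Q = 181 + Q ⇒ Q = 6.5, P = 207 − 1.5·6.5 = 197.25.
Under competition P = MC: 207 − 1.5Q = 181 + Q ⇒ Q = 10.4, P = 191.4.
Ratio Q_m/Q_c = 6.5/10.4 = 0.625.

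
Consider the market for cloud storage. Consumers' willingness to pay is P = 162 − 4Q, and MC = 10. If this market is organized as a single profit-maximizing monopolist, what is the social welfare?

The monopolist equates marginal revenue to marginal cost: 162 − 8Q = 10, so Q = 19. From demand, P = 86.
CS = ½·(162 − 86)·19 = 722; PS = (86 − 10)·19 = 1444; TS = 2166.

TS = 2166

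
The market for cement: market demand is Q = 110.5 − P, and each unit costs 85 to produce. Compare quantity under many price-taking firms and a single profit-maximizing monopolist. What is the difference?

Inverting demand: P = 110.5 − Q.
Perfect competition: P = MC = 85, so 110.5 − Q = 85 and Q = 25.5.
A monopolist chooses Q where MR = MC. MR = 110.5 − 2Q; setting this equal to 85 gives Q = 12.75 and P = 97.75.
Change in quantity: 12.75 − 25.5 = −12.75.

Q falls by 12.75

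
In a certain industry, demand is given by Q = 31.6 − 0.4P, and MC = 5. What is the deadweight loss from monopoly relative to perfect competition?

Inverting demand: P = 79 − 2.5Q.
Perfect competition: P = MC = 5, so 79 − 2.5Q = 5 and Q = 29.6.
Monopoly sets MR = MC: 79 − 5Q = 5 ⇒ Q = 14.8, P = 79 − 2.5·14.8 = 42.
DWL is the triangle between Q = 14.8 and Q = 29.6: ½·(29.6 − 14.8)·(42 − 5) = 273.8.

DWL = 273.8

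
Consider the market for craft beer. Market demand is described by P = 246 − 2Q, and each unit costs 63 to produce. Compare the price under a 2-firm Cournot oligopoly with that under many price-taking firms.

With 2 symmetric Cournot firms, each firm's FOC gives 246 − 6q = 63, so q = 30.5, Q = 2·30.5 = 61, and P = 124.
Perfect competition: P = MC = 63, so 246 − 2Q = 63 and Q = 91.5.

Cournot: P = 124; Competition: P = 63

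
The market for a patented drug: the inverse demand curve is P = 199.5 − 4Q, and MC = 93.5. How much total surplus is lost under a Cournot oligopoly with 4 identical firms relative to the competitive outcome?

DWL = 56.18

Under competition P = MC = 93.5, so Q = (199.5 − 93.5)/4 = 26.5.
Cournot with 4 identical firms: the symmetric best-response condition is 199.5 − 20q = 93.5. Each firm produces q = 5.3, total output Q = 21.2, price P = 114.7.
DWL is the triangle between Q = 21.2 and Q = 26.5: ½·(26.5 − 21.2)·(114.7 − 93.5) = 56.18.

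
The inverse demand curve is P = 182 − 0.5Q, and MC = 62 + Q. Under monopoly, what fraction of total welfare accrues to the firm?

PS/TS = 0.8

The monopolist equates marginal revenue to marginal cost: 182 − Q = 62 + Q, so Q = 60. From demand, P = 152.
CS = ½·(182 − 152)·60 = 900.
PS = P·Q − VC(Q) = 152·60 − (62·60 + ½·1·60²) = 3600.
Share captured = PS/TS = 3600/4500 = 0.8.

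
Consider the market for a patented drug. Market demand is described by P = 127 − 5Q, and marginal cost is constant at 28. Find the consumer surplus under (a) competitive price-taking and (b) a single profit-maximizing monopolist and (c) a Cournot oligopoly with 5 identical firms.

Competitive firms price at marginal cost: P = 28, giving Q = 19.8.
CS = ½·(127 − 28)·19.8 = 980.1.
A monopolist chooses Q where MR = MC. MR = 127 − 10Q; setting this equal to 28 gives Q = 9.9 and P = 77.5.
CS = ½·(127 − 77.5)·9.9 = 245.025.
With 5 symmetric Cournot firms, each firm's FOC gives 127 − 30q = 28, so q = 3.3, Q = 5·3.3 = 16.5, and P = 44.5.
CS = ½·(127 − 44.5)·16.5 = 680.625.

Competition: CS = 980.1; Monopoly: CS = 245.025; Cournot: CS = 680.625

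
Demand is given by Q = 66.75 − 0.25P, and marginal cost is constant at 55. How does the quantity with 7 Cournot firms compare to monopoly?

Inverting demand: P = 267 − 4Q.
With 7 symmetric Cournot firms, each firm's FOC gives 267 − 32q = 55, so q = 6.625, Q = 7·6.625 = 46.375, and P = 81.5.
Monopoly sets MR = MC: 267 − 8Q = 55 ⇒ Q = 26.5, P = 267 − 4·26.5 = 161.

Cournot: Q = 46.375; Monopoly: Q = 26.5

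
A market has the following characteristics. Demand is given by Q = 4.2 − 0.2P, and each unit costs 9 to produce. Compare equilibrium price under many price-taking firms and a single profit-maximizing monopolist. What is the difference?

Equilibrium price rises by 6

Inverting demand: P = 21 − 5Q.
Competitive firms price at marginal cost: P = 9, giving Q = 2.4.
Monopoly sets MR = MC: 21 − 10Q = 9 ⇒ Q = 1.2, P = 21 − 5·1.2 = 15.
Change in equilibrium price: 15 − 9 = 6.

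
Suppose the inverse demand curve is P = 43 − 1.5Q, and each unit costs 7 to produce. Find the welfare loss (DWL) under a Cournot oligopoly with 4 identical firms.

DWL = 17.28

Competitive firms price at marginal cost: P = 7, giving Q = 24.
In a 4-firm Cournot equilibrium, symmetry and the first-order condition give q = (43 − 7)/(7.5) = 4.8. So Q = 19.2 and P = 14.2.
DWL is the triangle between Q = 19.2 and Q = 24: ½·(24 − 19.2)·(14.2 − 7) = 17.28.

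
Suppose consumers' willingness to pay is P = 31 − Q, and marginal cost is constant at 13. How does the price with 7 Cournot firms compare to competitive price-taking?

Cournot: P = 15.25; Competition: P = 13

With 7 symmetric Cournot firms, each firm's FOC gives 31 − 8q = 13, so q = 2.25, Q = 7·2.25 = 15.75, and P = 15.25.
Under competition P = MC = 13, so Q = (31 − 13)/1 = 18.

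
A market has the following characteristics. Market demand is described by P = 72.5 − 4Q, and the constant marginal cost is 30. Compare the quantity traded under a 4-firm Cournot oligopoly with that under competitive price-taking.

Cournot with 4 identical firms: the symmetric best-response condition is 72.5 − 20q = 30. Each firm produces q = 2.125, total output Q = 8.5, price P = 38.5.
Competitive firms price at marginal cost: P = 30, giving Q = 10.625.

Cournot: Q = 8.5; Competition: Q = 10.625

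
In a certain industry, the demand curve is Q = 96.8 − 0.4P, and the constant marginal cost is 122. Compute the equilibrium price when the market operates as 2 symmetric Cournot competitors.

Inverting demand: P = 242 − 2.5Q.
With 2 symmetric Cournot firms, each firm's FOC gives 242 − 7.5q = 122, so q = 16, Q = 2·16 = 32, and P = 162.

P = 162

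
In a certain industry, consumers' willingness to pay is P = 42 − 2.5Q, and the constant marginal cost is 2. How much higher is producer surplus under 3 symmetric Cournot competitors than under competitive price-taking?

Competitive firms price at marginal cost: P = 2, giving Q = 16.
PS = (2 − 2)·16 = 0.
Cournot with 3 identical firms: the symmetric best-response condition is 42 − 10q = 2. Each firm produces q = 4, total output Q = 12, price P = 12.
PS = (12 − 2)·12 = 120.
Change in producer surplus: 120 − 0 = 120.

Producer surplus rises by 120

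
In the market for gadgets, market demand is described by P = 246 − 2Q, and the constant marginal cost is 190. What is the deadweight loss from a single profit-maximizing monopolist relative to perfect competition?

DWL = 196

Under competition P = MC = 190, so Q = (246 − 190)/2 = 28.
Monopoly sets MR = MC: 246 − 4Q = 190 ⇒ Q = 14, P = 246 − 2·14 = 218.
DWL is the triangle between Q = 14 and Q = 28: ½·(28 − 14)·(218 − 190) = 196.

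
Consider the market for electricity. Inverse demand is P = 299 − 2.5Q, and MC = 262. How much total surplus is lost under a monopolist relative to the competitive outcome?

Under competition P = MC = 262, so Q = (299 − 262)/2.5 = 14.8.
A monopolist chooses Q where MR = MC. MR = 299 − 5Q; setting this equal to 262 gives Q = 7.4 and P = 280.5.
DWL is the triangle between Q = 7.4 and Q = 14.8: ½·(14.8 − 7.4)·(280.5 − 262) = 68.45.

DWL = 68.45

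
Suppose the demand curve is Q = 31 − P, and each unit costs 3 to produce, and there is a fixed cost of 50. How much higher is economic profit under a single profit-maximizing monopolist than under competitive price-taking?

π rises by 196

Inverting demand: P = 31 − Q.
Under competition P = MC = 3, so Q = (31 − 3)/1 = 28.
Profit = (3 − 3)·28 − 50 = −50.
Monopoly sets MR = MC: 31 − 2Q = 3 ⇒ Q = 14, P = 31 − 14 = 17.
Profit = (17 − 3)·14 − 50 = 146.
Change in economic profit: 146 − −50 = 196.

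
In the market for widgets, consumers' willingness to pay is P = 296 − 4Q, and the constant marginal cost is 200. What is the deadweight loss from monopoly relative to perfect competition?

Perfect competition: P = MC = 200, so 296 − 4Q = 200 and Q = 24.
Monopoly sets MR = MC: 296 − 8Q = 200 ⇒ Q = 12, P = 296 − 4·12 = 248.
DWL is the triangle between Q = 12 and Q = 24: ½·(24 − 12)·(248 − 200) = 288.

DWL = 288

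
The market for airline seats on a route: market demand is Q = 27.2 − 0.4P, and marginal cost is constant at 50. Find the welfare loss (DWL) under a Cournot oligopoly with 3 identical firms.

Inverting demand: P = 68 − 2.5Q.
Under competition P = MC = 50, so Q = (68 − 50)/2.5 = 7.2.
With 3 symmetric Cournot firms, each firm's FOC gives 68 − 10q = 50, so q = 1.8, Q = 3·1.8 = 5.4, and P = 54.5.
DWL is the triangle between Q = 5.4 and Q = 7.2: ½·(7.2 − 5.4)·(54.5 − 50) = 4.05.

DWL = 4.05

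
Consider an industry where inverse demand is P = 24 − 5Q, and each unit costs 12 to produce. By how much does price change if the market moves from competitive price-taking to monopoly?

P rises by 6

Under competition P = MC = 12, so Q = (24 − 12)/5 = 2.4.
A monopolist chooses Q where MR = MC. MR = 24 − 10Q; setting this equal to 12 gives Q = 1.2 and P = 18.
Change in price: 18 − 12 = 6.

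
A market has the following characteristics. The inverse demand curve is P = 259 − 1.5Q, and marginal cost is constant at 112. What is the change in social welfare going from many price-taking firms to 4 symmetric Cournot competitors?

Under competition P = MC = 112, so Q = (259 − 112)/1.5 = 98.
CS = ½·(259 − 112)·98 = 7203; PS = (112 − 112)·98 = 0; TS = 7203.
With 4 symmetric Cournot firms, each firm's FOC gives 259 − 7.5q = 112, so q = 19.6, Q = 4·19.6 = 78.4, and P = 141.4.
CS = ½·(259 − 141.4)·78.4 = 4609.92; PS = (141.4 − 112)·78.4 = 2304.96; TS = 6914.88.
Change in social welfare: 6914.88 − 7203 = −288.12.

TS falls by 288.12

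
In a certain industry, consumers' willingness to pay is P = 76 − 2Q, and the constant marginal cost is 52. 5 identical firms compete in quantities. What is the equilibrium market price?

P = 56

In a 5-firm Cournot equilibrium, symmetry and the first-order condition give q = (76 − 52)/(12) = 2. So Q = 10 and P = 56.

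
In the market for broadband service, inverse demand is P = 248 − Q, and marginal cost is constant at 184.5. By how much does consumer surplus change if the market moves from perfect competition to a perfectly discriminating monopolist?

Perfect competition: P = MC = 184.5, so 248 − Q = 184.5 and Q = 63.5.
CS = ½·(248 − 184.5)·63.5 = 2016.125.
A perfectly discriminating monopolist sells every unit with P(Q) ≥ MC(Q), so output equals the competitive quantity Q = 63.5. Each buyer pays their reservation price, so CS = 0 and the firm captures all surplus.
CS = 0.
Change in consumer surplus: 0 − 2016.125 = −2016.125.

CS falls by 2016.125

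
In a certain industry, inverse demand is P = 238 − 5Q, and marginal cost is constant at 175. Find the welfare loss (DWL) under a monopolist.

Under competition P = MC = 175, so Q = (238 − 175)/5 = 12.6.
Monopoly sets MR = MC: 238 − 10Q = 175 ⇒ Q = 6.3, P = 238 − 5·6.3 = 206.5.
DWL is the triangle between Q = 6.3 and Q = 12.6: ½·(12.6 − 6.3)·(206.5 − 175) = 99.225.

DWL = 99.225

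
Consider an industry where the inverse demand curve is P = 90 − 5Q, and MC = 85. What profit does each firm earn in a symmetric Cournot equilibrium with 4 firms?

In a 4-firm Cournot equilibrium, symmetry and the first-order condition give q = (90 − 85)/(25) = 0.2. So Q = 0.8 and P = 86.
Each firm's profit = (86 − 85)·0.2 = 0.2.

π_i = 0.2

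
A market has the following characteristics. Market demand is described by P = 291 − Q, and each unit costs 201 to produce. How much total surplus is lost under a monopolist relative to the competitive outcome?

DWL = 1012.5

Under competition P = MC = 201, so Q = (291 − 201)/1 = 90.
A monopolist chooses Q where MR = MC. MR = 291 − 2Q; setting this equal to 201 gives Q = 45 and P = 246.
DWL is the triangle between Q = 45 and Q = 90: ½·(90 − 45)·(246 − 201) = 1012.5.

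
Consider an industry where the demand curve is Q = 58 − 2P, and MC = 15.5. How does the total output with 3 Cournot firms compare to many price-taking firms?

Cournot: Q = 20.25; Competition: Q = 27

Inverting demand: P = 29 − 0.5Q.
In a 3-firm Cournot equilibrium, symmetry and the first-order condition give q = (29 − 15.5)/(2) = 6.75. So Q = 20.25 and P = 18.875.
Competitive firms price at marginal cost: P = 15.5, giving Q = 27.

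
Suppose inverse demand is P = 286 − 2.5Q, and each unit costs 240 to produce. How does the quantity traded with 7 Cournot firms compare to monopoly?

Cournot: Q = 16.1; Monopoly: Q = 9.2

With 7 symmetric Cournot firms, each firm's FOC gives 286 − 20q = 240, so q = 2.3, Q = 7·2.3 = 16.1, and P = 245.75.
A monopolist chooses Q where MR = MC. MR = 286 − 5Q; setting this equal to 240 gives Q = 9.2 and P = 263.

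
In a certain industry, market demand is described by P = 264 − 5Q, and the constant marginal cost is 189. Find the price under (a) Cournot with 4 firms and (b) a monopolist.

Cournot with 4 identical firms: the symmetric best-response condition is 264 − 25q = 189. Each firm produces q = 3, total output Q = 12, price P = 204.
The monopolist equates marginal revenue to marginal cost: 264 − 10Q = 189, so Q = 7.5. From demand, P = 226.5.

Cournot: P = 204; Monopoly: P = 226.5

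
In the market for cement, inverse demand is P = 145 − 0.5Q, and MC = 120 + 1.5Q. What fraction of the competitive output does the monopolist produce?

A monopolist chooses Q where MR = MC. MR = 145 − Q; setting this equal to 120 + 1.5Q gives Q = 10 and P = 140.
Competitive equilibrium sets price equal to marginal cost: 145 − 0.5Q = 120 + 1.5Q, so Q = 12.5 and P = 138.75.
Ratio Q_m/Q_c = 10/12.5 = 0.8.

Q_m/Q_c = 0.8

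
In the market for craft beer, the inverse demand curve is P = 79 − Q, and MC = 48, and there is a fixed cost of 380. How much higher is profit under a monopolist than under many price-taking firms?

Under competition P = MC = 48, so Q = (79 − 48)/1 = 31.
Profit = (48 − 48)·31 − 380 = −380.
Monopoly sets MR = MC: 79 − 2Q = 48 ⇒ Q = 15.5, P = 79 − 15.5 = 63.5.
Profit = (63.5 − 48)·15.5 − 380 = −139.75.
Change in profit: −139.75 − −380 = 240.25.

π rises by 240.25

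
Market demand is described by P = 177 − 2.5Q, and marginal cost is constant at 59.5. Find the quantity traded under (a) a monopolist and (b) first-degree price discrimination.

The monopolist equates marginal revenue to marginal cost: 177 − 5Q = 59.5, so Q = 23.5. From demand, P = 118.25.
Under first-degree price discrimination the firm charges each unit its demand price and produces up to where P = MC, i.e. Q = 47. Consumer surplus is zero; producer surplus equals total surplus.

Monopoly: Q = 23.5; Perfect PD: Q = 47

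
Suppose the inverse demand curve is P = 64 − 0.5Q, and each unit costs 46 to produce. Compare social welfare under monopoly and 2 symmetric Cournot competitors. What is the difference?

The monopolist equates marginal revenue to marginal cost: 64 − Q = 46, so Q = 18. From demand, P = 55.
CS = ½·(64 − 55)·18 = 81; PS = (55 − 46)·18 = 162; TS = 243.
Cournot with 2 identical firms: the symmetric best-response condition is 64 − 1.5q = 46. Each firm produces q = 12, total output Q = 24, price P = 52.
CS = ½·(64 − 52)·24 = 144; PS = (52 − 46)·24 = 144; TS = 288.
Change in social welfare: 288 − 243 = 45.

Social welfare rises by 45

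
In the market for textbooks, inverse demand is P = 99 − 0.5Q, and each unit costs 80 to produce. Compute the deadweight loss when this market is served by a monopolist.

DWL = 90.25

Under competition P = MC = 80, so Q = (99 − 80)/0.5 = 38.
Monopoly sets MR = MC: 99 − Q = 80 ⇒ Q = 19, P = 99 − 0.5·19 = 89.5.
DWL is the triangle between Q = 19 and Q = 38: ½·(38 − 19)·(89.5 − 80) = 90.25.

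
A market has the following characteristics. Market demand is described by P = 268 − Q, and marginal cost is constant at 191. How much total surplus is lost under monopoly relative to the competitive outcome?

DWL = 741.125

Perfect competition: P = MC = 191, so 268 − Q = 191 and Q = 77.
Monopoly sets MR = MC: 268 − 2Q = 191 ⇒ Q = 38.5, P = 268 − 38.5 = 229.5.
DWL is the triangle between Q = 38.5 and Q = 77: ½·(77 − 38.5)·(229.5 − 191) = 741.125.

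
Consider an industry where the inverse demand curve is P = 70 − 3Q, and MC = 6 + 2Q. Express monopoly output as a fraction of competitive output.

A monopolist chooses Q where MR = MC. MR = 70 − 6Q; setting this equal to 6 + 2Q gives Q = 8 and P = 46.
Under competition P = MC: 70 − 3Q = 6 + 2Q ⇒ Q = 12.8, P = 31.6.
Ratio Q_m/Q_c = 8/12.8 = 0.625.

Q_m/Q_c = 0.625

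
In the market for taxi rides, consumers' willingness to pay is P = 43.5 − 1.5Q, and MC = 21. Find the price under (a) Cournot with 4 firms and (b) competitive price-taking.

In a 4-firm Cournot equilibrium, symmetry and the first-order condition give q = (43.5 − 21)/(7.5) = 3. So Q = 12 and P = 25.5.
Perfect competition: P = MC = 21, so 43.5 − 1.5Q = 21 and Q = 15.

Cournot: P = 25.5; Competition: P = 21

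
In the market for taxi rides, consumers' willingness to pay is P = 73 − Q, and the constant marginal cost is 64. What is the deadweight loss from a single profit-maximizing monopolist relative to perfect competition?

DWL = 10.125

Competitive firms price at marginal cost: P = 64, giving Q = 9.
The monopolist equates marginal revenue to marginal cost: 73 − 2Q = 64, so Q = 4.5. From demand, P = 68.5.
DWL is the triangle between Q = 4.5 and Q = 9: ½·(9 − 4.5)·(68.5 − 64) = 10.125.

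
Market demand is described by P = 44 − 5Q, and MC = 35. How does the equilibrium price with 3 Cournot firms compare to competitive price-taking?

With 3 symmetric Cournot firms, each firm's FOC gives 44 − 20q = 35, so q = 0.45, Q = 3·0.45 = 1.35, and P = 37.25.
Under competition P = MC = 35, so Q = (44 − 35)/5 = 1.8.

Cournot: P = 37.25; Competition: P = 35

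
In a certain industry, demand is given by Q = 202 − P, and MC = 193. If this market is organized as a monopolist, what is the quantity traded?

Inverting demand: P = 202 − Q.
Monopoly sets MR = MC: 202 − 2Q = 193 ⇒ Q = 4.5, P = 202 − 4.5 = 197.5.

Q = 4.5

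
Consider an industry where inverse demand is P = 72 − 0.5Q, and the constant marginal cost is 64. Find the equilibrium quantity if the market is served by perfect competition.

Q = 16

Competitive firms price at marginal cost: P = 64, giving Q = 16.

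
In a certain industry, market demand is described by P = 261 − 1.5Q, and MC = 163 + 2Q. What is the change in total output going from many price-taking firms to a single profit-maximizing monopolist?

Q falls by 8.4

Under competition P = MC: 261 − 1.5Q = 163 + 2Q ⇒ Q = 28, P = 219.
A monopolist chooses Q where MR = MC. MR = 261 − 3Q; setting this equal to 163 + 2Q gives Q = 19.6 and P = 231.6.
Change in total output: 19.6 − 28 = −8.4.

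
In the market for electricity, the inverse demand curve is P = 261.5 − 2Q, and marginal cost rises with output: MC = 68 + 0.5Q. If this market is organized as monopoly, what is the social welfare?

TS = 6009.25

The monopolist equates marginal revenue to marginal cost: 261.5 − 4Q = 68 + 0.5Q, so Q = 43. From demand, P = 175.5.
CS = ½·(261.5 − 175.5)·43 = 1849; PS = (175.5·43 − 68·43 − ½·0.5·43²) = 4160.25; TS = 6009.25.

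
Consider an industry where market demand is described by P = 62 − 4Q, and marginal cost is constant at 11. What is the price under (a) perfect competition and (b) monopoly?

Competition: P = 11; Monopoly: P = 36.5

Under competition P = MC = 11, so Q = (62 − 11)/4 = 12.75.
A monopolist chooses Q where MR = MC. MR = 62 − 8Q; setting this equal to 11 gives Q = 6.375 and P = 36.5.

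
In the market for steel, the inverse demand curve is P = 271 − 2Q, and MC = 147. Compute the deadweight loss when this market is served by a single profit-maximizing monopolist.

Perfect competition: P = MC = 147, so 271 − 2Q = 147 and Q = 62.
Monopoly sets MR = MC: 271 − 4Q = 147 ⇒ Q = 31, P = 271 − 2·31 = 209.
DWL is the triangle between Q = 31 and Q = 62: ½·(62 − 31)·(209 − 147) = 961.

DWL = 961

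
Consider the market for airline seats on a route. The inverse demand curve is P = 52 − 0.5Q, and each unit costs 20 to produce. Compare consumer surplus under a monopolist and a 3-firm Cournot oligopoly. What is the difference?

Monopoly sets MR = MC: 52 − Q = 20 ⇒ Q = 32, P = 52 − 0.5·32 = 36.
CS = ½·(52 − 36)·32 = 256.
Cournot with 3 identical firms: the symmetric best-response condition is 52 − 2q = 20. Each firm produces q = 16, total output Q = 48, price P = 28.
CS = ½·(52 − 28)·48 = 576.
Change in consumer surplus: 576 − 256 = 320.

Consumer surplus rises by 320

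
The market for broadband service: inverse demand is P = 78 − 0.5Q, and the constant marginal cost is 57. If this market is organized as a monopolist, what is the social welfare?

TS = 330.75

Monopoly sets MR = MC: 78 − Q = 57 ⇒ Q = 21, P = 78 − 0.5·21 = 67.5.
CS = ½·(78 − 67.5)·21 = 110.25; PS = (67.5 − 57)·21 = 220.5; TS = 330.75.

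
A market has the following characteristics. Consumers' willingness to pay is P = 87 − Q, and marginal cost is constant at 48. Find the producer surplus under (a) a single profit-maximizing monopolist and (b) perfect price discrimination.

Monopoly: PS = 380.25; Perfect PD: PS = 760.5

Monopoly sets MR = MC: 87 − 2Q = 48 ⇒ Q = 19.5, P = 87 − 19.5 = 67.5.
PS = (67.5 − 48)·19.5 = 380.25.
Under first-degree price discrimination the firm charges each unit its demand price and produces up to where P = MC, i.e. Q = 39. Consumer surplus is zero; producer surplus equals total surplus.
PS = ½·(87 − 48)·39 = 760.5.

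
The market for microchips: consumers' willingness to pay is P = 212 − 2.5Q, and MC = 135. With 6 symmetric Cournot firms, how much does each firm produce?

Cournot with 6 identical firms: the symmetric best-response condition is 212 − 17.5q = 135. Each firm produces q = 4.4, total output Q = 26.4, price P = 146.

q_i = 4.4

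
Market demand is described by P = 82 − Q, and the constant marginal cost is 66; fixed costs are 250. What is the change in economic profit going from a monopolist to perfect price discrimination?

The monopolist equates marginal revenue to marginal cost: 82 − 2Q = 66, so Q = 8. From demand, P = 74.
Profit = (74 − 66)·8 − 250 = −186.
A perfectly discriminating monopolist sells every unit with P(Q) ≥ MC(Q), so output equals the competitive quantity Q = 16. Each buyer pays their reservation price, so CS = 0 and the firm captures all surplus.
PS equals the full surplus area, 128. Profit = 128 − 250 = −122.
Change in economic profit: −122 − −186 = 64.

π rises by 64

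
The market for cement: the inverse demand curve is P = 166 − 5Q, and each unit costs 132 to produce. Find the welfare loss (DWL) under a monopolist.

Perfect competition: P = MC = 132, so 166 − 5Q = 132 and Q = 6.8.
A monopolist chooses Q where MR = MC. MR = 166 − 10Q; setting this equal to 132 gives Q = 3.4 and P = 149.
DWL is the triangle between Q = 3.4 and Q = 6.8: ½·(6.8 − 3.4)·(149 − 132) = 28.9.

DWL = 28.9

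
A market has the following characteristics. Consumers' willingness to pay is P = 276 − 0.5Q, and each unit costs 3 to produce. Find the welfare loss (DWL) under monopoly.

Competitive firms price at marginal cost: P = 3, giving Q = 546.
The monopolist equates marginal revenue to marginal cost: 276 − Q = 3, so Q = 273. From demand, P = 139.5.
DWL is the triangle between Q = 273 and Q = 546: ½·(546 − 273)·(139.5 − 3) = 18632.25.

DWL = 18632.25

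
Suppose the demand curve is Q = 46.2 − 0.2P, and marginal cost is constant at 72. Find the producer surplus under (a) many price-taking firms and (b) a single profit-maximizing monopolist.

Competition: PS = 0; Monopoly: PS = 1264.05

Inverting demand: P = 231 − 5Q.
Competitive firms price at marginal cost: P = 72, giving Q = 31.8.
PS = (72 − 72)·31.8 = 0.
Monopoly sets MR = MC: 231 − 10Q = 72 ⇒ Q = 15.9, P = 231 − 5·15.9 = 151.5.
PS = (151.5 − 72)·15.9 = 1264.05.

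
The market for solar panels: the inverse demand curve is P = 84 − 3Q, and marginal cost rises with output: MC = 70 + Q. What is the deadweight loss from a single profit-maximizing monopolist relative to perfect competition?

Competitive equilibrium sets price equal to marginal cost: 84 − 3Q = 70 + Q, so Q = 3.5 and P = 73.5.
A monopolist chooses Q where MR = MC. MR = 84 − 6Q; setting this equal to 70 + Q gives Q = 2 and P = 78.
CS = ½·(84 − 73.5)·3.5 = 18.375; PS = (73.5·3.5 − 70·3.5 − ½·1·3.5²) = 6.125; TS = 24.5.
CS = ½·(84 − 78)·2 = 6; PS = (78·2 − 70·2 − ½·1·2²) = 14; TS = 20.
DWL = 24.5 − 20 = 4.5.

DWL = 4.5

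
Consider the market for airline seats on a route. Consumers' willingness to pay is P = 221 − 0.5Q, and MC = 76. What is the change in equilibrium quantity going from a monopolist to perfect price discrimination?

The monopolist equates marginal revenue to marginal cost: 221 − Q = 76, so Q = 145. From demand, P = 148.5.
A perfectly discriminating monopolist sells every unit with P(Q) ≥ MC(Q), so output equals the competitive quantity Q = 290. Each buyer pays their reservation price, so CS = 0 and the firm captures all surplus.
Change in equilibrium quantity: 290 − 145 = 145.

Equilibrium quantity rises by 145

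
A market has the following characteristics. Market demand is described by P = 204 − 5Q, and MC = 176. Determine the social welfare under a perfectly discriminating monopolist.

TS = 78.4

With perfect price discrimination, output is the efficient level Q = 5.6 (where demand meets MC), but every buyer pays their willingness to pay: CS = 0 and PS = total surplus.
TS = 78.4 (equal to competitive TS).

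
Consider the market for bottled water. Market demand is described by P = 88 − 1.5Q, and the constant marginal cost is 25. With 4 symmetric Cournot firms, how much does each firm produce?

With 4 symmetric Cournot firms, each firm's FOC gives 88 − 7.5q = 25, so q = 8.4, Q = 4·8.4 = 33.6, and P = 37.6.

q_i = 8.4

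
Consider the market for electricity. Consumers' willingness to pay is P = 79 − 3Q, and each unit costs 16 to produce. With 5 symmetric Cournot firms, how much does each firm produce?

With 5 symmetric Cournot firms, each firm's FOC gives 79 − 18q = 16, so q = 3.5, Q = 5·3.5 = 17.5, and P = 26.5.

q_i = 3.5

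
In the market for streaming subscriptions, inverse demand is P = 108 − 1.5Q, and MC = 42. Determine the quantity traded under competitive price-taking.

Q = 44

Competitive firms price at marginal cost: P = 42, giving Q = 44.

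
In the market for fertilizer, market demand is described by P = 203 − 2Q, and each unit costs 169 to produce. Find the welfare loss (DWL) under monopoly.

DWL = 72.25

Competitive firms price at marginal cost: P = 169, giving Q = 17.
A monopolist chooses Q where MR = MC. MR = 203 − 4Q; setting this equal to 169 gives Q = 8.5 and P = 186.
DWL is the triangle between Q = 8.5 and Q = 17: ½·(17 − 8.5)·(186 − 169) = 72.25.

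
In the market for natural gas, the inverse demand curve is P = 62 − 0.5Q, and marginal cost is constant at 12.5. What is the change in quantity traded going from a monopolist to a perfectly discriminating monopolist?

Q rises by 49.5

Monopoly sets MR = MC: 62 − Q = 12.5 ⇒ Q = 49.5, P = 62 − 0.5·49.5 = 37.25.
A perfectly discriminating monopolist sells every unit with P(Q) ≥ MC(Q), so output equals the competitive quantity Q = 99. Each buyer pays their reservation price, so CS = 0 and the firm captures all surplus.
Change in quantity traded: 99 − 49.5 = 49.5.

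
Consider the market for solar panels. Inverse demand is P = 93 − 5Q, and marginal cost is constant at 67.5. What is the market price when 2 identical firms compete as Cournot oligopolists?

P = 76

In a 2-firm Cournot equilibrium, symmetry and the first-order condition give q = (93 − 67.5)/(15) = 1.7. So Q = 3.4 and P = 76.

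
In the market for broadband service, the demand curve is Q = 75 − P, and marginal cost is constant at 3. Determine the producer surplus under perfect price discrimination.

Inverting demand: P = 75 − Q.
With perfect price discrimination, output is the efficient level Q = 72 (where demand meets MC), but every buyer pays their willingness to pay: CS = 0 and PS = total surplus.
PS = ½·(75 − 3)·72 = 2592.

PS = 2592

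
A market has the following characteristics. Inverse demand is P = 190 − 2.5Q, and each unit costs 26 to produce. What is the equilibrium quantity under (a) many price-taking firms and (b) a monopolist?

Competition: Q = 65.6; Monopoly: Q = 32.8

Competitive firms price at marginal cost: P = 26, giving Q = 65.6.
The monopolist equates marginal revenue to marginal cost: 190 − 5Q = 26, so Q = 32.8. From demand, P = 108.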